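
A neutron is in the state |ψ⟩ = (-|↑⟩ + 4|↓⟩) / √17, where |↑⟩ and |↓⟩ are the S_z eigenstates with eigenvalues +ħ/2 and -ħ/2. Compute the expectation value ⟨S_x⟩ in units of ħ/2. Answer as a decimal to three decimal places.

-0.471

⟨σ_x⟩ = 2 Re(a* b)/(|a|²+|b|²) with a = -1, b = 4.
a* b = -4, so ⟨σ_x⟩ = -8/17.
⟨S_x⟩ = (ħ/2)·⟨σ_x⟩.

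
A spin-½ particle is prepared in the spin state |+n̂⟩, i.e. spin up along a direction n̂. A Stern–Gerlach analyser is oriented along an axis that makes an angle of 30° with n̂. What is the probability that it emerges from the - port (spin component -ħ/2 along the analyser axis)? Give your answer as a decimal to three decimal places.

For spin-½, the probability of finding spin-up along an axis at angle θ to the initial spin direction is cos²(θ/2); spin-down is sin²(θ/2).
θ = 30°, so P = sin²(15°) ≈ 0.067.

0.067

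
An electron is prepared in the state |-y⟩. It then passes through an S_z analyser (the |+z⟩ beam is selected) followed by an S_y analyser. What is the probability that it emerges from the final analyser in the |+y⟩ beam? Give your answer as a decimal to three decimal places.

First analyser (S_z): from |-y⟩, P(|+z⟩) = 1/2.
After stage 1 the state is |+z⟩; P(|+y⟩) = |⟨+y|+z⟩|² = 1/2.
Joint probability = 1/2 × 1/2 = 0.250.

0.250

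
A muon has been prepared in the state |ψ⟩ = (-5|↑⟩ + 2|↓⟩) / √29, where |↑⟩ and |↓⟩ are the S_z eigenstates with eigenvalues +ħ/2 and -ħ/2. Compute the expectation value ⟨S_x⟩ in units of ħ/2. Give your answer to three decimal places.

⟨σ_x⟩ = 2 Re(a* b)/(|a|²+|b|²) with a = -5, b = 2.
a* b = -10, so ⟨σ_x⟩ = -20/29.
⟨S_x⟩ = (ħ/2)·⟨σ_x⟩.

-0.690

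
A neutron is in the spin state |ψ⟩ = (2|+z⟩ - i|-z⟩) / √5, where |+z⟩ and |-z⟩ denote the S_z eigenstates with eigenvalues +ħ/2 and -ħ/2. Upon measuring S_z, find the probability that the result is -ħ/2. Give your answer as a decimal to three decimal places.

0.200

The -ħ/2 outcome corresponds to |-z⟩. Its amplitude in |ψ⟩ is -i/√5.
P = |-i|² / 5 = 1/5.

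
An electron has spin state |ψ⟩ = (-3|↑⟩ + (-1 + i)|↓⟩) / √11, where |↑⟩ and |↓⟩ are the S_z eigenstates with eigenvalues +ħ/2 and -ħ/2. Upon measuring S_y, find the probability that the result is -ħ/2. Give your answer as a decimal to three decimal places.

0.773

|-y⟩ = (|↑⟩ - i|↓⟩)/√2, so ⟨-y|ψ⟩ = (-4 - i) / (√2·√11).
P = |-4 - i|² / 22 = 17/22.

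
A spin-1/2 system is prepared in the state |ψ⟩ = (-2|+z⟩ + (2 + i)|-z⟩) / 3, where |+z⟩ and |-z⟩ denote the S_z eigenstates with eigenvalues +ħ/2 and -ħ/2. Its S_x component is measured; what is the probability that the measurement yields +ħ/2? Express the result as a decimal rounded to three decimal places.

|+x⟩ = (|+z⟩ + |-z⟩)/√2, so ⟨+x|ψ⟩ = (i) / (√2·3).
P = |i|² / 18 = 1/18.

0.056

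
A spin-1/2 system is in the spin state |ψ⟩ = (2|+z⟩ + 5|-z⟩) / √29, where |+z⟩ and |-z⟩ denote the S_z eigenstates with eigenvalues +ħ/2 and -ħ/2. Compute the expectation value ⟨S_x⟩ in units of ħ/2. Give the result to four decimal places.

0.6897

⟨σ_x⟩ = 2 Re(a* b)/(|a|²+|b|²) with a = 2, b = 5.
a* b = 10, so ⟨σ_x⟩ = 20/29.
⟨S_x⟩ = (ħ/2)·⟨σ_x⟩.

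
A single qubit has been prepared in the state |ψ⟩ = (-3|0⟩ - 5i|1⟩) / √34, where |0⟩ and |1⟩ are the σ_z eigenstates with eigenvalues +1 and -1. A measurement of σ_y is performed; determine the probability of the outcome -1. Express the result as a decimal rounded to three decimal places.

|-y⟩ = (|0⟩ - i|1⟩)/√2, so ⟨-y|ψ⟩ = (2) / (√2·√34).
P = |2|² / 68 = 4/68.

0.059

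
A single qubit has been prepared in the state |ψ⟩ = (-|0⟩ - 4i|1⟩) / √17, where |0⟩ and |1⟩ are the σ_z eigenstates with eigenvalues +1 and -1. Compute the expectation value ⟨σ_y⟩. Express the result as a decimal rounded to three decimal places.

⟨σ_y⟩ = 2 Im(a* b)/(|a|²+|b|²) with a = -1, b = -4i.
a* b = 4i, so ⟨σ_y⟩ = 8/17.

0.471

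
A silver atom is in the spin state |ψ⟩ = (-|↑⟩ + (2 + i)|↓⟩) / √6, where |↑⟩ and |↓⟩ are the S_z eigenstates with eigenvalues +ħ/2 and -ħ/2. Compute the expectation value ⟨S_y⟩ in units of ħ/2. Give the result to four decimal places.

-0.3333

⟨σ_y⟩ = 2 Im(a* b)/(|a|²+|b|²) with a = -1, b = (2 + i).
a* b = (-2 - i), so ⟨σ_y⟩ = -2/6.
⟨S_y⟩ = (ħ/2)·⟨σ_y⟩.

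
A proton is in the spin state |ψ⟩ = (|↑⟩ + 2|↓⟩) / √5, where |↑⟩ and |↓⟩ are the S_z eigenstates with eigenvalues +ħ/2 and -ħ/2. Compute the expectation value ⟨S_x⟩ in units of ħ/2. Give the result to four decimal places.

0.8000

⟨σ_x⟩ = 2 Re(a* b)/(|a|²+|b|²) with a = 1, b = 2.
a* b = 2, so ⟨σ_x⟩ = 4/5.
⟨S_x⟩ = (ħ/2)·⟨σ_x⟩.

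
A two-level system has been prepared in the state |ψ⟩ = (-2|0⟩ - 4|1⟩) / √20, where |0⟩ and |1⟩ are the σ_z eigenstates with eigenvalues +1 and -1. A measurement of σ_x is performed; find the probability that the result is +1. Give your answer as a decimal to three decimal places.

0.900

|+x⟩ = (|0⟩ + |1⟩)/√2, so ⟨+x|ψ⟩ = (-6) / (√2·√20).
P = |-6|² / 40 = 36/40.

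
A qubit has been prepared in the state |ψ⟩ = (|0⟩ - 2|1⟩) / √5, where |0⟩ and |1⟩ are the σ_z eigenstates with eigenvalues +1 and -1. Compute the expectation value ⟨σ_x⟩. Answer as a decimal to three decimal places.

-0.800

⟨σ_x⟩ = 2 Re(a* b)/(|a|²+|b|²) with a = 1, b = -2.
a* b = -2, so ⟨σ_x⟩ = -4/5.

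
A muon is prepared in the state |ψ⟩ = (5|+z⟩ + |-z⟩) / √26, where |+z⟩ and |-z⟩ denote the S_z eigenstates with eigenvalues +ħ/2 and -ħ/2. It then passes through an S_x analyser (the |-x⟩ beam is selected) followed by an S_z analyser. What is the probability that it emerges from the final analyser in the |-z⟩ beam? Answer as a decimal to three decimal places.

First analyser (S_x): P(|-x⟩) = |⟨-x|ψ⟩|² = 16/52.
After stage 1 the state is |-x⟩; P(|-z⟩) = |⟨-z|-x⟩|² = 1/2.
Joint probability = 16/52 × 1/2 = 0.154.

0.154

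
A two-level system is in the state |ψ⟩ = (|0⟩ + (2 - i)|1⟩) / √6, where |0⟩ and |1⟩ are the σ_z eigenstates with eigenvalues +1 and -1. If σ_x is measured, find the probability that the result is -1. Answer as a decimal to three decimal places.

0.167

|-x⟩ = (|0⟩ - |1⟩)/√2, so ⟨-x|ψ⟩ = (-1 + i) / (√2·√6).
P = |-1 + i|² / 12 = 2/12.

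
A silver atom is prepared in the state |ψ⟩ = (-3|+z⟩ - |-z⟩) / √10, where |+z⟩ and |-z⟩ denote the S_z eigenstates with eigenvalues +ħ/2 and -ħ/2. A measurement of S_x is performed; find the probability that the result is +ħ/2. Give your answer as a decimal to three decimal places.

0.800

|+x⟩ = (|+z⟩ + |-z⟩)/√2, so ⟨+x|ψ⟩ = (-4) / (√2·√10).
P = |-4|² / 20 = 16/20.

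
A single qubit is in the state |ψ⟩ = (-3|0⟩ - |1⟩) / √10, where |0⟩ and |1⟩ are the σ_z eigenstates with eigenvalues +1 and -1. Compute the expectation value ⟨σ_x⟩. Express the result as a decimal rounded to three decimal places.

0.600

⟨σ_x⟩ = 2 Re(a* b)/(|a|²+|b|²) with a = -3, b = -1.
a* b = 3, so ⟨σ_x⟩ = 6/10.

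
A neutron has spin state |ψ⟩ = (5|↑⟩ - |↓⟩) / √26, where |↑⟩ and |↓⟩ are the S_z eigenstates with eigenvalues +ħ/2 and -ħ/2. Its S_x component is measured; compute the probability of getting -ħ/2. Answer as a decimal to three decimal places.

0.692

|-x⟩ = (|↑⟩ - |↓⟩)/√2, so ⟨-x|ψ⟩ = (6) / (√2·√26).
P = |6|² / 52 = 36/52.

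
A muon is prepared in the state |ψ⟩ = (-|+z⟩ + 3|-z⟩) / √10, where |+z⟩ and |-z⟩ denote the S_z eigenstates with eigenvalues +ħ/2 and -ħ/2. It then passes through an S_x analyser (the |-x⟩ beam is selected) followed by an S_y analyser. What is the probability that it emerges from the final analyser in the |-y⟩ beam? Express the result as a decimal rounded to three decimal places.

0.400

First analyser (S_x): P(|-x⟩) = |⟨-x|ψ⟩|² = 16/20.
After stage 1 the state is |-x⟩; P(|-y⟩) = |⟨-y|-x⟩|² = 1/2.
Joint probability = 16/20 × 1/2 = 0.400.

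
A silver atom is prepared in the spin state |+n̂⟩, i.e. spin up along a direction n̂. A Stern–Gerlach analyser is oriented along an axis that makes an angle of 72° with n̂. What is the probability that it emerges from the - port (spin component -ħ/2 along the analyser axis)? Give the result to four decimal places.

0.3455

For spin-½, the probability of finding spin-up along an axis at angle θ to the initial spin direction is cos²(θ/2); spin-down is sin²(θ/2).
θ = 72°, so P = sin²(36°) ≈ 0.3455.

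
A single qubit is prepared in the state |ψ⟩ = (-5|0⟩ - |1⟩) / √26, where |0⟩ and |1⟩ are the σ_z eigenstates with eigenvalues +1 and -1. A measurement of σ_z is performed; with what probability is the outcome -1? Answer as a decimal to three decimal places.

0.038

The -1 outcome corresponds to |1⟩. Its amplitude in |ψ⟩ is -1/√26.
P = |-1|² / 26 = 1/26.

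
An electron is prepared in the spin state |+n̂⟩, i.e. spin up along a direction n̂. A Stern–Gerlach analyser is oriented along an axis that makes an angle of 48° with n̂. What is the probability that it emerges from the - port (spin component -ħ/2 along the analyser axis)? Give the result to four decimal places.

0.1654

For spin-½, the probability of finding spin-up along an axis at angle θ to the initial spin direction is cos²(θ/2); spin-down is sin²(θ/2).
θ = 48°, so P = sin²(24°) ≈ 0.1654.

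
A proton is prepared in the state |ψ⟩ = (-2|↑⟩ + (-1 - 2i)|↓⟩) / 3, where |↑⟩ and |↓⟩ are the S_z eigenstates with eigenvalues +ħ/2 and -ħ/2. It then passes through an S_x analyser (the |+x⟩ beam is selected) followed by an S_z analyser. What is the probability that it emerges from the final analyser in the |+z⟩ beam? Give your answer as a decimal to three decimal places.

First analyser (S_x): P(|+x⟩) = |⟨+x|ψ⟩|² = 13/18.
After stage 1 the state is |+x⟩; P(|+z⟩) = |⟨+z|+x⟩|² = 1/2.
Joint probability = 13/18 × 1/2 = 0.361.

0.361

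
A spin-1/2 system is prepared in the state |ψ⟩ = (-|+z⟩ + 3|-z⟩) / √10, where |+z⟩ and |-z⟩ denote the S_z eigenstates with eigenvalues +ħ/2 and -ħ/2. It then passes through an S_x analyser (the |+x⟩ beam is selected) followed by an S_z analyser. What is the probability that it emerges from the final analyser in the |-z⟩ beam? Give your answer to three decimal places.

First analyser (S_x): P(|+x⟩) = |⟨+x|ψ⟩|² = 4/20.
After stage 1 the state is |+x⟩; P(|-z⟩) = |⟨-z|+x⟩|² = 1/2.
Joint probability = 4/20 × 1/2 = 0.100.

0.100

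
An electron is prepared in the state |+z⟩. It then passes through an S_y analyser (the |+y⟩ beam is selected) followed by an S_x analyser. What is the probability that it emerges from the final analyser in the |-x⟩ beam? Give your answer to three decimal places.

First analyser (S_y): from |+z⟩, P(|+y⟩) = 1/2.
After stage 1 the state is |+y⟩; P(|-x⟩) = |⟨-x|+y⟩|² = 1/2.
Joint probability = 1/2 × 1/2 = 0.250.

0.250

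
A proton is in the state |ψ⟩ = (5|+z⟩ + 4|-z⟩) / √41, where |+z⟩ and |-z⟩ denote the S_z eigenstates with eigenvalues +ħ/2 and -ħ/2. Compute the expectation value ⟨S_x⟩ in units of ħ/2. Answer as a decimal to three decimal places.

⟨σ_x⟩ = 2 Re(a* b)/(|a|²+|b|²) with a = 5, b = 4.
a* b = 20, so ⟨σ_x⟩ = 40/41.
⟨S_x⟩ = (ħ/2)·⟨σ_x⟩.

0.976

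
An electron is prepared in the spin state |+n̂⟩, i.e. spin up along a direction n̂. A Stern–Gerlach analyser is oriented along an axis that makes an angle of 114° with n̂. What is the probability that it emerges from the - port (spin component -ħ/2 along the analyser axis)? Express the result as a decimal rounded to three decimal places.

0.703

For spin-½, the probability of finding spin-up along an axis at angle θ to the initial spin direction is cos²(θ/2); spin-down is sin²(θ/2).
θ = 114°, so P = sin²(57°) ≈ 0.703.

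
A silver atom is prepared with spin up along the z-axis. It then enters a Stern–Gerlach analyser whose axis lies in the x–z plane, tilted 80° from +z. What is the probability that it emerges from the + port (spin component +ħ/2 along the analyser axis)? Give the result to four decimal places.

0.5868

For spin-½, the probability of finding spin-up along an axis at angle θ to the initial spin direction is cos²(θ/2); spin-down is sin²(θ/2).
θ = 80°, so P = cos²(40°) ≈ 0.5868.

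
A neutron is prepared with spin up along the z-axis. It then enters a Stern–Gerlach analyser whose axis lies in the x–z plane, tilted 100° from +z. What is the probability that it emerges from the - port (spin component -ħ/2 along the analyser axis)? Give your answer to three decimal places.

For spin-½, the probability of finding spin-up along an axis at angle θ to the initial spin direction is cos²(θ/2); spin-down is sin²(θ/2).
θ = 100°, so P = sin²(50°) ≈ 0.587.

0.587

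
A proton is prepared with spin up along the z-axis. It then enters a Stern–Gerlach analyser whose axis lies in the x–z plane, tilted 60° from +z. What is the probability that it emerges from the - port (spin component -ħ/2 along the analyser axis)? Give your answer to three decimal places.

0.250

For spin-½, the probability of finding spin-up along an axis at angle θ to the initial spin direction is cos²(θ/2); spin-down is sin²(θ/2).
θ = 60°, so P = sin²(30°) ≈ 0.250.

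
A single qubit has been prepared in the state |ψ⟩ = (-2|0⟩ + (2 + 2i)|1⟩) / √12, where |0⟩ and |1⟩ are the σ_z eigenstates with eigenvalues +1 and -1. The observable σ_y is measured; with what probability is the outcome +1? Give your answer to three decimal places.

0.167

|+y⟩ = (|0⟩ + i|1⟩)/√2, so ⟨+y|ψ⟩ = (-2i) / (√2·√12).
P = |-2i|² / 24 = 4/24.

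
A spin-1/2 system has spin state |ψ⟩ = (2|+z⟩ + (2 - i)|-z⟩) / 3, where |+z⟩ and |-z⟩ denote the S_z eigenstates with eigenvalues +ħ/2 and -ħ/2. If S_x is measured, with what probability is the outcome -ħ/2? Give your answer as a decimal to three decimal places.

0.056

|-x⟩ = (|+z⟩ - |-z⟩)/√2, so ⟨-x|ψ⟩ = (i) / (√2·3).
P = |i|² / 18 = 1/18.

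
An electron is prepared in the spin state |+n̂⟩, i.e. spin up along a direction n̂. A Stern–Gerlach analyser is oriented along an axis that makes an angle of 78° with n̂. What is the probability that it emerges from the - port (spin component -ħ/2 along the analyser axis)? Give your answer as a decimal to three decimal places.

For spin-½, the probability of finding spin-up along an axis at angle θ to the initial spin direction is cos²(θ/2); spin-down is sin²(θ/2).
θ = 78°, so P = sin²(39°) ≈ 0.396.

0.396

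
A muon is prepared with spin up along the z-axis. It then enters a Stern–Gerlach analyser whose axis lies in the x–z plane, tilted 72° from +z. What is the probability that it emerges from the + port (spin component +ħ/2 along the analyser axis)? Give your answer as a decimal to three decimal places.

For spin-½, the probability of finding spin-up along an axis at angle θ to the initial spin direction is cos²(θ/2); spin-down is sin²(θ/2).
θ = 72°, so P = cos²(36°) ≈ 0.655.

0.655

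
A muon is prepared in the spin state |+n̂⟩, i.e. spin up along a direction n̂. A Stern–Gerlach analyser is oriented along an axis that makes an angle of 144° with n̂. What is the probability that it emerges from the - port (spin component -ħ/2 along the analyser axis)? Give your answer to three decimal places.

For spin-½, the probability of finding spin-up along an axis at angle θ to the initial spin direction is cos²(θ/2); spin-down is sin²(θ/2).
θ = 144°, so P = sin²(72°) ≈ 0.905.

0.905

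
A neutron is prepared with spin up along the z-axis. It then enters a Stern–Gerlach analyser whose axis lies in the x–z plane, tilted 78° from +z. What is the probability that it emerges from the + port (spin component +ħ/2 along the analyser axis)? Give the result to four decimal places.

0.6040

For spin-½, the probability of finding spin-up along an axis at angle θ to the initial spin direction is cos²(θ/2); spin-down is sin²(θ/2).
θ = 78°, so P = cos²(39°) ≈ 0.6040.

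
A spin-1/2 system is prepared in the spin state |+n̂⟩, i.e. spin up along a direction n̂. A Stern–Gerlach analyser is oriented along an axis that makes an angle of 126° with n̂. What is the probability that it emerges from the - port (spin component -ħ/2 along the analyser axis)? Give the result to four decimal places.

0.7939

For spin-½, the probability of finding spin-up along an axis at angle θ to the initial spin direction is cos²(θ/2); spin-down is sin²(θ/2).
θ = 126°, so P = sin²(63°) ≈ 0.7939.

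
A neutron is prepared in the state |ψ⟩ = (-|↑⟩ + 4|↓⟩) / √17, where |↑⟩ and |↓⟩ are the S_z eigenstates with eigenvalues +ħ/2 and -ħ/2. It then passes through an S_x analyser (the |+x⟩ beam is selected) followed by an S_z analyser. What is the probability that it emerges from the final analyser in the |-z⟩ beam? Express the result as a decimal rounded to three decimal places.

0.132

First analyser (S_x): P(|+x⟩) = |⟨+x|ψ⟩|² = 9/34.
After stage 1 the state is |+x⟩; P(|-z⟩) = |⟨-z|+x⟩|² = 1/2.
Joint probability = 9/34 × 1/2 = 0.132.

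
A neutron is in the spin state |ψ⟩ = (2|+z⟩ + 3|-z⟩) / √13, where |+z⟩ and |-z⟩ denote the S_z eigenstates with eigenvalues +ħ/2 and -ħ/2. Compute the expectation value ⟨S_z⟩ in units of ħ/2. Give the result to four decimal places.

⟨σ_z⟩ = |a|² - |b|² divided by |a|²+|b|², with a, b the |+z⟩, |-z⟩ amplitudes.
= (4 - 9)/13 = -5/13.
⟨S_z⟩ = (ħ/2)·⟨σ_z⟩.

-0.3846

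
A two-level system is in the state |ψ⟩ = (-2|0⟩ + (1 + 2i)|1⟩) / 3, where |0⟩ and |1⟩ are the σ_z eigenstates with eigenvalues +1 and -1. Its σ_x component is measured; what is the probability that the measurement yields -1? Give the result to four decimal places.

|-x⟩ = (|0⟩ - |1⟩)/√2, so ⟨-x|ψ⟩ = (-3 - 2i) / (√2·3).
P = |-3 - 2i|² / 18 = 13/18.

0.7222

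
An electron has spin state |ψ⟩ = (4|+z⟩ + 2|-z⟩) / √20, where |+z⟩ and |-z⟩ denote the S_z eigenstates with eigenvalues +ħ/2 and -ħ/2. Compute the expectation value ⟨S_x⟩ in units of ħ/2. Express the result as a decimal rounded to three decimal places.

0.800

⟨σ_x⟩ = 2 Re(a* b)/(|a|²+|b|²) with a = 4, b = 2.
a* b = 8, so ⟨σ_x⟩ = 16/20.
⟨S_x⟩ = (ħ/2)·⟨σ_x⟩.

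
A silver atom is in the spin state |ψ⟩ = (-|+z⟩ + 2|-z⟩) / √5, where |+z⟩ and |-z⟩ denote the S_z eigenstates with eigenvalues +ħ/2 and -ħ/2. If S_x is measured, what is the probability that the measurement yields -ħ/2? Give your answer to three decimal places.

0.900

|-x⟩ = (|+z⟩ - |-z⟩)/√2, so ⟨-x|ψ⟩ = (-3) / (√2·√5).
P = |-3|² / 10 = 9/10.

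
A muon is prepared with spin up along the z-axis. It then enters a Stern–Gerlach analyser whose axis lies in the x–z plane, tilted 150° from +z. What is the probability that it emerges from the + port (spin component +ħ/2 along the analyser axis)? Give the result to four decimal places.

For spin-½, the probability of finding spin-up along an axis at angle θ to the initial spin direction is cos²(θ/2); spin-down is sin²(θ/2).
θ = 150°, so P = cos²(75°) ≈ 0.0670.

0.0670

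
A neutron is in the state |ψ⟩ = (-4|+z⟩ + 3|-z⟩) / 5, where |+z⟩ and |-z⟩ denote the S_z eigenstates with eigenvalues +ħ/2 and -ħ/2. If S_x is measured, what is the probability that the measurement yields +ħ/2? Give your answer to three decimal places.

0.020

|+x⟩ = (|+z⟩ + |-z⟩)/√2, so ⟨+x|ψ⟩ = (-1) / (√2·5).
P = |-1|² / 50 = 1/50.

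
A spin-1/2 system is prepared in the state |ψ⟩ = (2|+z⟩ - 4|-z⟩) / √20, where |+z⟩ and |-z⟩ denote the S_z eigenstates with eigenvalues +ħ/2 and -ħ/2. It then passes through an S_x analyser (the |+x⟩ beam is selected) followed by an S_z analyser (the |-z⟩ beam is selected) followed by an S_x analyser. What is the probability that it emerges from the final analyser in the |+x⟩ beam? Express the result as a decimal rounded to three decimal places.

0.025

First analyser (S_x): P(|+x⟩) = |⟨+x|ψ⟩|² = 4/40.
After stage 1 the state is |+x⟩; P(|-z⟩) = |⟨-z|+x⟩|² = 1/2.
After stage 2 the state is |-z⟩; P(|+x⟩) = |⟨+x|-z⟩|² = 1/2.
Joint probability = 4/40 × 1/2 × 1/2 = 0.025.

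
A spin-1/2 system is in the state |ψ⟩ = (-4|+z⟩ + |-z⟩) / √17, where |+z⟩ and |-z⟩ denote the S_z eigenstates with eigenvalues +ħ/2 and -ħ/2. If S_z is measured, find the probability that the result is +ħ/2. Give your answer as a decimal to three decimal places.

The +ħ/2 outcome corresponds to |+z⟩. Its amplitude in |ψ⟩ is -4/√17.
P = |-4|² / 17 = 16/17.

0.941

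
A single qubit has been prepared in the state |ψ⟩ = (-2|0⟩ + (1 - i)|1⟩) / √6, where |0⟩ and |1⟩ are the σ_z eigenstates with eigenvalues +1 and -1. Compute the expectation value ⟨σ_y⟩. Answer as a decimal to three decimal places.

0.667

⟨σ_y⟩ = 2 Im(a* b)/(|a|²+|b|²) with a = -2, b = (1 - i).
a* b = (-2 + 2i), so ⟨σ_y⟩ = 4/6.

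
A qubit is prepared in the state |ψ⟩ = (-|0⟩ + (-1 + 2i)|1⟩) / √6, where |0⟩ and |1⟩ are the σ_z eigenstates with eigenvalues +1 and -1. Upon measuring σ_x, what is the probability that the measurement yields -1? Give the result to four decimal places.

|-x⟩ = (|0⟩ - |1⟩)/√2, so ⟨-x|ψ⟩ = (-2i) / (√2·√6).
P = |-2i|² / 12 = 4/12.

0.3333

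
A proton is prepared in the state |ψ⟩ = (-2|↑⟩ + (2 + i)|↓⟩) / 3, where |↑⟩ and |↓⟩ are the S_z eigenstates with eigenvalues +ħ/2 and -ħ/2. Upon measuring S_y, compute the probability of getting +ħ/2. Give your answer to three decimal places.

0.278

|+y⟩ = (|↑⟩ + i|↓⟩)/√2, so ⟨+y|ψ⟩ = (-1 - 2i) / (√2·3).
P = |-1 - 2i|² / 18 = 5/18.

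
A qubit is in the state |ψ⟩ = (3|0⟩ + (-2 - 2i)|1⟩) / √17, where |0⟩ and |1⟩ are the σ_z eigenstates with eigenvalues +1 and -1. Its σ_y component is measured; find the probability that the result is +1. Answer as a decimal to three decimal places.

|+y⟩ = (|0⟩ + i|1⟩)/√2, so ⟨+y|ψ⟩ = (1 + 2i) / (√2·√17).
P = |1 + 2i|² / 34 = 5/34.

0.147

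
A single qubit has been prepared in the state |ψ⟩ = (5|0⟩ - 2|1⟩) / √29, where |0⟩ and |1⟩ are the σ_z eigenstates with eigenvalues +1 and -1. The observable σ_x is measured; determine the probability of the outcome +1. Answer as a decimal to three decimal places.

0.155

|+x⟩ = (|0⟩ + |1⟩)/√2, so ⟨+x|ψ⟩ = (3) / (√2·√29).
P = |3|² / 58 = 9/58.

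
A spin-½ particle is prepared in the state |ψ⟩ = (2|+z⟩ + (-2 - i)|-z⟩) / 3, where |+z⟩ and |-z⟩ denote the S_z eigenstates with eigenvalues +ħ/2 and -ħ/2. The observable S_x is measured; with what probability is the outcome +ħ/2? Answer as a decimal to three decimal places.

|+x⟩ = (|+z⟩ + |-z⟩)/√2, so ⟨+x|ψ⟩ = (-i) / (√2·3).
P = |-i|² / 18 = 1/18.

0.056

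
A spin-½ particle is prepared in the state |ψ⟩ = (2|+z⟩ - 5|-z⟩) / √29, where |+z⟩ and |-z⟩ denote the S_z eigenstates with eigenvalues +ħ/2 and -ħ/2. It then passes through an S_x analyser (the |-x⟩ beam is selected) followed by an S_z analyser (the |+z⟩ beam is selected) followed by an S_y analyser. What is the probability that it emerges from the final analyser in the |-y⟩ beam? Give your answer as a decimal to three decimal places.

First analyser (S_x): P(|-x⟩) = |⟨-x|ψ⟩|² = 49/58.
After stage 1 the state is |-x⟩; P(|+z⟩) = |⟨+z|-x⟩|² = 1/2.
After stage 2 the state is |+z⟩; P(|-y⟩) = |⟨-y|+z⟩|² = 1/2.
Joint probability = 49/58 × 1/2 × 1/2 = 0.211.

0.211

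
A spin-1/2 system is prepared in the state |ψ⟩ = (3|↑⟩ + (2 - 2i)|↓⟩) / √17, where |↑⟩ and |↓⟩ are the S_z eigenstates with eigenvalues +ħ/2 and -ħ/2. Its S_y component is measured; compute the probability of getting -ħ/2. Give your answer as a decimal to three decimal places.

|-y⟩ = (|↑⟩ - i|↓⟩)/√2, so ⟨-y|ψ⟩ = (5 + 2i) / (√2·√17).
P = |5 + 2i|² / 34 = 29/34.

0.853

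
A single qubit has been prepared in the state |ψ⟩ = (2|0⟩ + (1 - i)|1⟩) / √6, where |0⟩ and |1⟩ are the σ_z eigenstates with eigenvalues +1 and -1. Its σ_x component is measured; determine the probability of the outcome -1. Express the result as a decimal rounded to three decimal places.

|-x⟩ = (|0⟩ - |1⟩)/√2, so ⟨-x|ψ⟩ = (1 + i) / (√2·√6).
P = |1 + i|² / 12 = 2/12.

0.167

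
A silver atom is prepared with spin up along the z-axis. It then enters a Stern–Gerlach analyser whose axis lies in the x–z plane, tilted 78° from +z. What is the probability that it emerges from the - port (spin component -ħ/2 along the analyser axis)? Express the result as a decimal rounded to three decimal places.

For spin-½, the probability of finding spin-up along an axis at angle θ to the initial spin direction is cos²(θ/2); spin-down is sin²(θ/2).
θ = 78°, so P = sin²(39°) ≈ 0.396.

0.396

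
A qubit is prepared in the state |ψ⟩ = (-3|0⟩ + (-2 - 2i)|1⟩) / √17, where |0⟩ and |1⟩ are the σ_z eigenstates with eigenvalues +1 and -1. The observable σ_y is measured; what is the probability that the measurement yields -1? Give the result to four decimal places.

|-y⟩ = (|0⟩ - i|1⟩)/√2, so ⟨-y|ψ⟩ = (-1 - 2i) / (√2·√17).
P = |-1 - 2i|² / 34 = 5/34.

0.1471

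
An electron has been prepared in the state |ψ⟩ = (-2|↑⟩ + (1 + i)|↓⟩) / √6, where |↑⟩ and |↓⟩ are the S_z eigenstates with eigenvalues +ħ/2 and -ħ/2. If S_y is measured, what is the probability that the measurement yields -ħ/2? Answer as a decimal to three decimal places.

0.833

|-y⟩ = (|↑⟩ - i|↓⟩)/√2, so ⟨-y|ψ⟩ = (-3 + i) / (√2·√6).
P = |-3 + i|² / 12 = 10/12.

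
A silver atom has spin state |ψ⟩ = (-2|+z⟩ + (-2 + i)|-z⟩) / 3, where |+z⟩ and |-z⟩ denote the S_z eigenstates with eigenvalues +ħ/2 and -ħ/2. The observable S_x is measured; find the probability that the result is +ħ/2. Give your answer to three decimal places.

0.944

|+x⟩ = (|+z⟩ + |-z⟩)/√2, so ⟨+x|ψ⟩ = (-4 + i) / (√2·3).
P = |-4 + i|² / 18 = 17/18.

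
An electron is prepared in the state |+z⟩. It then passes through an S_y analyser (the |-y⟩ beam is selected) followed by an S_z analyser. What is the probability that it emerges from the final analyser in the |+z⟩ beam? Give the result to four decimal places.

0.2500

First analyser (S_y): from |+z⟩, P(|-y⟩) = 1/2.
After stage 1 the state is |-y⟩; P(|+z⟩) = |⟨+z|-y⟩|² = 1/2.
Joint probability = 1/2 × 1/2 = 0.2500.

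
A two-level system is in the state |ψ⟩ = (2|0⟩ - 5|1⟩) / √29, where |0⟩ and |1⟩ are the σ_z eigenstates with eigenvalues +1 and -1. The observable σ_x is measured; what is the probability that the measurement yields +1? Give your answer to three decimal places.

|+x⟩ = (|0⟩ + |1⟩)/√2, so ⟨+x|ψ⟩ = (-3) / (√2·√29).
P = |-3|² / 58 = 9/58.

0.155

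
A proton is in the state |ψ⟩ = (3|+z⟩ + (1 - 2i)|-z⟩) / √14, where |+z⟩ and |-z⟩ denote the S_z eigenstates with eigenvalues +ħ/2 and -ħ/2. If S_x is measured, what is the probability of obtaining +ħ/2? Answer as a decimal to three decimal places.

|+x⟩ = (|+z⟩ + |-z⟩)/√2, so ⟨+x|ψ⟩ = (4 - 2i) / (√2·√14).
P = |4 - 2i|² / 28 = 20/28.

0.714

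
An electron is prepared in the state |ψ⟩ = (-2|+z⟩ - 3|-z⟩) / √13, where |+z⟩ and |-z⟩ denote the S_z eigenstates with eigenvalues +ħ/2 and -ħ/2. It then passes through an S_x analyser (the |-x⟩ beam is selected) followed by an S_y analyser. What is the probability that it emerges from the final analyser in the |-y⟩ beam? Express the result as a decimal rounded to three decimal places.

First analyser (S_x): P(|-x⟩) = |⟨-x|ψ⟩|² = 1/26.
After stage 1 the state is |-x⟩; P(|-y⟩) = |⟨-y|-x⟩|² = 1/2.
Joint probability = 1/26 × 1/2 = 0.019.

0.019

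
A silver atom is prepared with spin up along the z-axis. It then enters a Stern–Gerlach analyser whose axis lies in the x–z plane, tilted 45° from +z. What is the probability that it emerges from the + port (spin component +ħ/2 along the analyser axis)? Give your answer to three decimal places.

For spin-½, the probability of finding spin-up along an axis at angle θ to the initial spin direction is cos²(θ/2); spin-down is sin²(θ/2).
θ = 45°, so P = cos²(22.5°) ≈ 0.854.

0.854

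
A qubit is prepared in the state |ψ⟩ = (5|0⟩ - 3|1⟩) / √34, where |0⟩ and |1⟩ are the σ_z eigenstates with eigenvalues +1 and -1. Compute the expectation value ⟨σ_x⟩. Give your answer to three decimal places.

⟨σ_x⟩ = 2 Re(a* b)/(|a|²+|b|²) with a = 5, b = -3.
a* b = -15, so ⟨σ_x⟩ = -30/34.

-0.882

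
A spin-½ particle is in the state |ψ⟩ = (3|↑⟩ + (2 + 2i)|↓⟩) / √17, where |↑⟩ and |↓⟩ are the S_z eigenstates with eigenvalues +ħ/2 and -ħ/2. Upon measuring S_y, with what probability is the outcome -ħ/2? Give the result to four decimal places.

|-y⟩ = (|↑⟩ - i|↓⟩)/√2, so ⟨-y|ψ⟩ = (1 + 2i) / (√2·√17).
P = |1 + 2i|² / 34 = 5/34.

0.1471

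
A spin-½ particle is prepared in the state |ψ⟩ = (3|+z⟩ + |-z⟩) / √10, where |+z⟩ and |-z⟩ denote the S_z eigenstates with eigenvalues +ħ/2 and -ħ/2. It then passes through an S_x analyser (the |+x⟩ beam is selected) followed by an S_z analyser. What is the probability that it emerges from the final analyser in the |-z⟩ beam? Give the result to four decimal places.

0.4000

First analyser (S_x): P(|+x⟩) = |⟨+x|ψ⟩|² = 16/20.
After stage 1 the state is |+x⟩; P(|-z⟩) = |⟨-z|+x⟩|² = 1/2.
Joint probability = 16/20 × 1/2 = 0.4000.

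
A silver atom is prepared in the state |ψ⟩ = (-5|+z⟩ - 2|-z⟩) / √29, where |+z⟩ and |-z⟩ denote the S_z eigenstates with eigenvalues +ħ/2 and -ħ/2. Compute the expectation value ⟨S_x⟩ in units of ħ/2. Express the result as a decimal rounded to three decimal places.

0.690

⟨σ_x⟩ = 2 Re(a* b)/(|a|²+|b|²) with a = -5, b = -2.
a* b = 10, so ⟨σ_x⟩ = 20/29.
⟨S_x⟩ = (ħ/2)·⟨σ_x⟩.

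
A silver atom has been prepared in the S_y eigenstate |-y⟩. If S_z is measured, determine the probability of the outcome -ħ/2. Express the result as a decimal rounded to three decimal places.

In the S_z basis, |-y⟩ = (|↑⟩ - i|↓⟩)/√2 and |-z⟩ = |↓⟩.
|⟨-z|-y⟩|² = 1/2.

0.500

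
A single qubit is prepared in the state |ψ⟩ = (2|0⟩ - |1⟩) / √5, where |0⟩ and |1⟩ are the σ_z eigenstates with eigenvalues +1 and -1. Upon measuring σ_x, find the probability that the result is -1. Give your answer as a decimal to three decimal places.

0.900

|-x⟩ = (|0⟩ - |1⟩)/√2, so ⟨-x|ψ⟩ = (3) / (√2·√5).
P = |3|² / 10 = 9/10.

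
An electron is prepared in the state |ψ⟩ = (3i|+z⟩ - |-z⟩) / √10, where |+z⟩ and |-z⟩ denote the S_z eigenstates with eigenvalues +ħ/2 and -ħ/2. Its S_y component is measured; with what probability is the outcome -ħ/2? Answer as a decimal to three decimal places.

0.200

|-y⟩ = (|+z⟩ - i|-z⟩)/√2, so ⟨-y|ψ⟩ = (2i) / (√2·√10).
P = |2i|² / 20 = 4/20.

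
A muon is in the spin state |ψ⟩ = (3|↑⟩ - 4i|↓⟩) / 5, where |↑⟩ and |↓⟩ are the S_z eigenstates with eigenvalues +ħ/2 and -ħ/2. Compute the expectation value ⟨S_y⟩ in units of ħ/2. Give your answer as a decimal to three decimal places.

-0.960

⟨σ_y⟩ = 2 Im(a* b)/(|a|²+|b|²) with a = 3, b = -4i.
a* b = -12i, so ⟨σ_y⟩ = -24/25.
⟨S_y⟩ = (ħ/2)·⟨σ_y⟩.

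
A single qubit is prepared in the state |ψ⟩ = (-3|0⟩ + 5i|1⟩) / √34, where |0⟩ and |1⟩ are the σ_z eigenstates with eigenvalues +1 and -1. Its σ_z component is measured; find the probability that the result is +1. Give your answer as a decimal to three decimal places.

0.265

The +1 outcome corresponds to |0⟩. Its amplitude in |ψ⟩ is -3/√34.
P = |-3|² / 34 = 9/34.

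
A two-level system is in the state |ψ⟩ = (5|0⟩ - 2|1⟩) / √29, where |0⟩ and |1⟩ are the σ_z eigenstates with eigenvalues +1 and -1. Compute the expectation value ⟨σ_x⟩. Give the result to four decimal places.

-0.6897

⟨σ_x⟩ = 2 Re(a* b)/(|a|²+|b|²) with a = 5, b = -2.
a* b = -10, so ⟨σ_x⟩ = -20/29.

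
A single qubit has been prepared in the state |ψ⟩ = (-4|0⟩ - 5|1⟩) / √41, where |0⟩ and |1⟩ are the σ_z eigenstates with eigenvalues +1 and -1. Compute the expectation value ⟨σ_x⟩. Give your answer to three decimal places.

0.976

⟨σ_x⟩ = 2 Re(a* b)/(|a|²+|b|²) with a = -4, b = -5.
a* b = 20, so ⟨σ_x⟩ = 40/41.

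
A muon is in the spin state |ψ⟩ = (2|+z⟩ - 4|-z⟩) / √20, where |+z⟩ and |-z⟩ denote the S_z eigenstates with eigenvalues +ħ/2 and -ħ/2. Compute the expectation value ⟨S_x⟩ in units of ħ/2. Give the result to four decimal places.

⟨σ_x⟩ = 2 Re(a* b)/(|a|²+|b|²) with a = 2, b = -4.
a* b = -8, so ⟨σ_x⟩ = -16/20.
⟨S_x⟩ = (ħ/2)·⟨σ_x⟩.

-0.8000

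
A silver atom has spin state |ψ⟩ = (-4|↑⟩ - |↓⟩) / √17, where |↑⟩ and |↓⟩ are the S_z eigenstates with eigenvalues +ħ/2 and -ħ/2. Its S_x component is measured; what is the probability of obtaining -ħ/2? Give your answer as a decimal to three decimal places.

|-x⟩ = (|↑⟩ - |↓⟩)/√2, so ⟨-x|ψ⟩ = (-3) / (√2·√17).
P = |-3|² / 34 = 9/34.

0.265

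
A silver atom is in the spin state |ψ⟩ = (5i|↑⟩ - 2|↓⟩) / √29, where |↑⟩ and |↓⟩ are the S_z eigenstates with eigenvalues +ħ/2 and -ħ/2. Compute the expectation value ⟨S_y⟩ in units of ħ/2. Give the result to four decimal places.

⟨σ_y⟩ = 2 Im(a* b)/(|a|²+|b|²) with a = 5i, b = -2.
a* b = 10i, so ⟨σ_y⟩ = 20/29.
⟨S_y⟩ = (ħ/2)·⟨σ_y⟩.

0.6897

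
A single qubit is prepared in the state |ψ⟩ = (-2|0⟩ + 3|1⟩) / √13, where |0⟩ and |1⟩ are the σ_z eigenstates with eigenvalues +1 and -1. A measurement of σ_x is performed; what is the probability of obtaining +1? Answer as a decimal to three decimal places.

|+x⟩ = (|0⟩ + |1⟩)/√2, so ⟨+x|ψ⟩ = (1) / (√2·√13).
P = |1|² / 26 = 1/26.

0.038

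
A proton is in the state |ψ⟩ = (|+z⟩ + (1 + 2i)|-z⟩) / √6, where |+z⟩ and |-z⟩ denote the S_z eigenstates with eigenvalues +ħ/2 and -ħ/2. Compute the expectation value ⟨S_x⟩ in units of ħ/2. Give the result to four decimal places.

⟨σ_x⟩ = 2 Re(a* b)/(|a|²+|b|²) with a = 1, b = (1 + 2i).
a* b = (1 + 2i), so ⟨σ_x⟩ = 2/6.
⟨S_x⟩ = (ħ/2)·⟨σ_x⟩.

0.3333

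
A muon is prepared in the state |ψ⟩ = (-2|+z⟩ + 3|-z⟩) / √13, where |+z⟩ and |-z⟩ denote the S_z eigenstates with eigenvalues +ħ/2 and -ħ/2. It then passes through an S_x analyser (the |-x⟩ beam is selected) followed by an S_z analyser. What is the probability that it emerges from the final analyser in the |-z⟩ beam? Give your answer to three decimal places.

0.481

First analyser (S_x): P(|-x⟩) = |⟨-x|ψ⟩|² = 25/26.
After stage 1 the state is |-x⟩; P(|-z⟩) = |⟨-z|-x⟩|² = 1/2.
Joint probability = 25/26 × 1/2 = 0.481.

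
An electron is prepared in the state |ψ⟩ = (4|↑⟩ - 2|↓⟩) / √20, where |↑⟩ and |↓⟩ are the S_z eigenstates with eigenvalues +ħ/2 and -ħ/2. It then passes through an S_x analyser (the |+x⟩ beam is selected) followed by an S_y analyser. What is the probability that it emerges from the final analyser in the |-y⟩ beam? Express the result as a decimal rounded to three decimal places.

First analyser (S_x): P(|+x⟩) = |⟨+x|ψ⟩|² = 4/40.
After stage 1 the state is |+x⟩; P(|-y⟩) = |⟨-y|+x⟩|² = 1/2.
Joint probability = 4/40 × 1/2 = 0.050.

0.050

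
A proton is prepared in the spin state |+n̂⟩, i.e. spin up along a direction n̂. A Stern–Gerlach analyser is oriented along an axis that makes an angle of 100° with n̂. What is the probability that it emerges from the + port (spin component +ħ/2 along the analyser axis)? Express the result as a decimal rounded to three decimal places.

For spin-½, the probability of finding spin-up along an axis at angle θ to the initial spin direction is cos²(θ/2); spin-down is sin²(θ/2).
θ = 100°, so P = cos²(50°) ≈ 0.413.

0.413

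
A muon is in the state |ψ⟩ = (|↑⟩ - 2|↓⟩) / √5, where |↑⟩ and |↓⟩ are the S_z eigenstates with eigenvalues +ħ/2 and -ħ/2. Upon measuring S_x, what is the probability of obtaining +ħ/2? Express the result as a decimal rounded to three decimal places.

|+x⟩ = (|↑⟩ + |↓⟩)/√2, so ⟨+x|ψ⟩ = (-1) / (√2·√5).
P = |-1|² / 10 = 1/10.

0.100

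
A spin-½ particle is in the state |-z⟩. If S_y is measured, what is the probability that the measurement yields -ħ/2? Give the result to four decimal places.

0.5000

In the S_z basis, |-z⟩ = |↓⟩ and |-y⟩ = (|↑⟩ - i|↓⟩)/√2.
|⟨-y|-z⟩|² = 1/2.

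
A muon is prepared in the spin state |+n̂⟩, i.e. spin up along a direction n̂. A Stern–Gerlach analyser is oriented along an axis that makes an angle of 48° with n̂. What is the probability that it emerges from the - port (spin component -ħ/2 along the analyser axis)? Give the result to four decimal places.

0.1654

For spin-½, the probability of finding spin-up along an axis at angle θ to the initial spin direction is cos²(θ/2); spin-down is sin²(θ/2).
θ = 48°, so P = sin²(24°) ≈ 0.1654.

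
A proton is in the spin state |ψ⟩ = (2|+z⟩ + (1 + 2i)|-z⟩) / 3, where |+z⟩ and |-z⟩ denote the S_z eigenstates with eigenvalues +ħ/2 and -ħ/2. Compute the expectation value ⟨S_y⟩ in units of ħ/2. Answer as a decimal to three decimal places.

0.889

⟨σ_y⟩ = 2 Im(a* b)/(|a|²+|b|²) with a = 2, b = (1 + 2i).
a* b = (2 + 4i), so ⟨σ_y⟩ = 8/9.
⟨S_y⟩ = (ħ/2)·⟨σ_y⟩.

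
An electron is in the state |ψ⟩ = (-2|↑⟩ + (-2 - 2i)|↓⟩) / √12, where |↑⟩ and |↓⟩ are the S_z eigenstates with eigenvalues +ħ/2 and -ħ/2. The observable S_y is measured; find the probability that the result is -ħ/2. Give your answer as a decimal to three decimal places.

0.167

|-y⟩ = (|↑⟩ - i|↓⟩)/√2, so ⟨-y|ψ⟩ = (-2i) / (√2·√12).
P = |-2i|² / 24 = 4/24.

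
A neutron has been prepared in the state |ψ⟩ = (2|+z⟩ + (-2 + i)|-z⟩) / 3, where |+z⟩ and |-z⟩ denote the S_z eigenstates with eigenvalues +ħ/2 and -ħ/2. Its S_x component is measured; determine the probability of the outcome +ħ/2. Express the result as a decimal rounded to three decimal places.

0.056

|+x⟩ = (|+z⟩ + |-z⟩)/√2, so ⟨+x|ψ⟩ = (i) / (√2·3).
P = |i|² / 18 = 1/18.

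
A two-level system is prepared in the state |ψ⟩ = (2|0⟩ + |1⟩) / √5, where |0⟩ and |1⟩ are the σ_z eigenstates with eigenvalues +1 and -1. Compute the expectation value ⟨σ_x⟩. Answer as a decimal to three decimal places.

⟨σ_x⟩ = 2 Re(a* b)/(|a|²+|b|²) with a = 2, b = 1.
a* b = 2, so ⟨σ_x⟩ = 4/5.

0.800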